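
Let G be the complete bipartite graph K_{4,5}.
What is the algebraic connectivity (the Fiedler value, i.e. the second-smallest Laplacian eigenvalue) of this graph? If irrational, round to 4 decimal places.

4

The graph has 9 vertices and degree multiset [5, 5, 5, 5, 4, 4, 4, 4, 4]; D is the diagonal matrix of degrees and L = D - A. Computing the eigenvalues of L and sorting gives [0, 4, 4, 4, 4, 5, 5, 5, 9]. The Fiedler value lambda_2 = 4 is strictly positive, so the graph is connected. By the matrix-tree theorem the graph has (1/9) * product of the nonzero eigenvalues = 32000 spanning trees.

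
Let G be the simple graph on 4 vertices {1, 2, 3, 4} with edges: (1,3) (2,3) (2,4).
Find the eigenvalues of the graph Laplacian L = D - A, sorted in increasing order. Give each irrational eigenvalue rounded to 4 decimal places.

[0, 0.5858, 2, 3.4142]

Each diagonal entry of L is the vertex degree and each off-diagonal entry is -1 where an edge is present, 0 otherwise; in the order [1, 2, 3, 4] the diagonal is [1, 2, 2, 1]. Diagonalising L (or applying a numerical eigensolver to the 4x4 matrix) gives the spectrum above. The single zero eigenvalue shows the graph is connected. There is one zero in the spectrum, matching the 1 component.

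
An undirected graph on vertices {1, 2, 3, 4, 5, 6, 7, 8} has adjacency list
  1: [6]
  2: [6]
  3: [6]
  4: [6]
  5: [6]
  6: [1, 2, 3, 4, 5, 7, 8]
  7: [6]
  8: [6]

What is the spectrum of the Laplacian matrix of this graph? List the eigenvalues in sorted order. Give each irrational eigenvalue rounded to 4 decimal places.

[0, 1, 1, 1, 1, 1, 1, 8]

Reading degrees in the order [1, 2, 3, 4, 5, 6, 7, 8] gives [1, 1, 1, 1, 1, 7, 1, 1]; set D = diag(1, 1, 1, 1, 1, 7, 1, 1) and form L = D - A. Diagonalising L (or applying a numerical eigensolver to the 8x8 matrix) gives the spectrum above. The single zero eigenvalue shows the graph is connected.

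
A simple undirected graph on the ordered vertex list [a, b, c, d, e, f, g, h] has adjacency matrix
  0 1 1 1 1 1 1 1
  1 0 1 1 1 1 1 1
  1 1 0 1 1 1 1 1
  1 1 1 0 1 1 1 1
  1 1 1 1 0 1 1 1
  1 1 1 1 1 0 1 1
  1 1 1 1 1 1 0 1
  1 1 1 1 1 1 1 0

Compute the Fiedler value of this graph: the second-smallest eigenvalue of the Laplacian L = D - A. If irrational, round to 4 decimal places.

Each diagonal entry of L is the vertex degree and each off-diagonal entry is -1 where an edge is present, 0 otherwise; in the order [a, b, c, d, e, f, g, h] the diagonal is [7, 7, 7, 7, 7, 7, 7, 7]. The smallest Laplacian eigenvalue is always 0. The next one, lambda_2 = 8, measures how hard the graph is to disconnect: larger values mean better connectivity. There is one zero in the spectrum, matching the 1 component.

8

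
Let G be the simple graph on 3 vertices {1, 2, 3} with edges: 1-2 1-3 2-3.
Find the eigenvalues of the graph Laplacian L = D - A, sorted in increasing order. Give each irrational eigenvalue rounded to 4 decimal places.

[0, 3, 3]

Reading degrees in the order [1, 2, 3] gives [2, 2, 2]; set D = diag(2, 2, 2) and form L = D - A. The multiplicity of 0 as a Laplacian eigenvalue equals the number of connected components. The largest eigenvalue, 3, is at most the vertex count 3.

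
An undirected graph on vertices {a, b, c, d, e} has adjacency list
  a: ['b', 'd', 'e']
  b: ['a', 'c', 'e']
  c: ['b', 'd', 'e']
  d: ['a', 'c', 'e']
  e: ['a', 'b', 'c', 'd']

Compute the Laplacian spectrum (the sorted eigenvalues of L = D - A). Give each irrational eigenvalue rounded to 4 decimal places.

[0, 3, 3, 5, 5]

Reading degrees in the order [a, b, c, d, e] gives [3, 3, 3, 3, 4]; set D = diag(3, 3, 3, 3, 4) and form L = D - A. L is symmetric positive semidefinite, so every eigenvalue is real and nonnegative. There is one zero in the spectrum, matching the 1 component. By the matrix-tree theorem the graph has (1/5) * product of the nonzero eigenvalues = 45 spanning trees.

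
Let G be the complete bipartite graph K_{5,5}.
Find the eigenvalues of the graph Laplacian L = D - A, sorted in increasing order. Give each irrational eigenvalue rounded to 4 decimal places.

[0, 5, 5, 5, 5, 5, 5, 5, 5, 10]

The graph has 10 vertices and degree multiset [5, 5, 5, 5, 5, 5, 5, 5, 5, 5]; D is the diagonal matrix of degrees and L = D - A. Since every row of L sums to 0, the all-ones vector is in the kernel and 0 is an eigenvalue. The single zero eigenvalue shows the graph is connected. The eigenvalues sum to 50, which equals trace(L) = 2|E|.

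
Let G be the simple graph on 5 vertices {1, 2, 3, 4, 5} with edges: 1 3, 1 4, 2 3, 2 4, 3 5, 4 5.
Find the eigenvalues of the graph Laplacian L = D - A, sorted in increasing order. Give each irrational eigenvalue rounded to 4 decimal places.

[0, 2, 2, 3, 5]

Each diagonal entry of L is the vertex degree and each off-diagonal entry is -1 where an edge is present, 0 otherwise; in the order [1, 2, 3, 4, 5] the diagonal is [2, 2, 3, 3, 2]. Since every row of L sums to 0, the all-ones vector is in the kernel and 0 is an eigenvalue. The single zero eigenvalue shows the graph is connected.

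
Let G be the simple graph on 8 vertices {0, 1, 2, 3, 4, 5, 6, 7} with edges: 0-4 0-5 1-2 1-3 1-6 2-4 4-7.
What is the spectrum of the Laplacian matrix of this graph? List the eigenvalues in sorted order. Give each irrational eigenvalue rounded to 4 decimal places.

Each diagonal entry of L is the vertex degree and each off-diagonal entry is -1 where an edge is present, 0 otherwise; in the order [0, 1, 2, 3, 4, 5, 6, 7] the diagonal is [2, 3, 2, 1, 3, 1, 1, 1]. Since every row of L sums to 0, the all-ones vector is in the kernel and 0 is an eigenvalue. The largest eigenvalue, 4.4763, is at most the vertex count 8.

[0, 0.2137, 0.6177, 1, 1.4977, 2.3537, 3.8408, 4.4763]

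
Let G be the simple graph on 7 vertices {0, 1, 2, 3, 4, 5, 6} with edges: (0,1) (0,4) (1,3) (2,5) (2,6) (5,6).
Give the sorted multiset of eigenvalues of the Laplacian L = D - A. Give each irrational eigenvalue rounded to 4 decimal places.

With the vertex order [0, 1, 2, 3, 4, 5, 6], the degrees are [2, 2, 2, 1, 1, 2, 2], giving D = diag(2, 2, 2, 1, 1, 2, 2) and L = D - A. Diagonalising L (or applying a numerical eigensolver to the 7x7 matrix) gives the spectrum above. The 2 zero eigenvalues correspond to the 2 connected components. The largest eigenvalue, 3.4142, is at most the vertex count 7. There are 2 zeros in the spectrum, matching the 2 components.

[0, 0, 0.5858, 2, 3, 3, 3.4142]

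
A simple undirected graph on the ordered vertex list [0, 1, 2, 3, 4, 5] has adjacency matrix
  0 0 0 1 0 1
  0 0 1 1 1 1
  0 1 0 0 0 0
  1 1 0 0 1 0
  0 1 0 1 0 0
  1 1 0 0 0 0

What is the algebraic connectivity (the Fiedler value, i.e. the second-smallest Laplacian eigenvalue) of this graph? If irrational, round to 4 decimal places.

0.8817

Reading degrees in the order [0, 1, 2, 3, 4, 5] gives [2, 4, 1, 3, 2, 2]; set D = diag(2, 4, 1, 3, 2, 2) and form L = D - A. The smallest Laplacian eigenvalue is always 0. The next one, lambda_2 = 0.8817, measures how hard the graph is to disconnect: larger values mean better connectivity. There is one zero in the spectrum, matching the 1 component. By the matrix-tree theorem the graph has (1/6) * product of the nonzero eigenvalues = 11 spanning trees.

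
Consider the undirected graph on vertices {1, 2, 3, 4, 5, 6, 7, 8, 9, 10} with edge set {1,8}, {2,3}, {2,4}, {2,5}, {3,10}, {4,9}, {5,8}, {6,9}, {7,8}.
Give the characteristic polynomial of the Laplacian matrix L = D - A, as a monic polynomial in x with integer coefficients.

Each diagonal entry of L is the vertex degree and each off-diagonal entry is -1 where an edge is present, 0 otherwise; in the order [1, 2, 3, 4, 5, 6, 7, 8, 9, 10] the diagonal is [1, 3, 2, 2, 2, 1, 1, 3, 2, 1]. L has integer entries, so p(x) = det(xI - L) has integer coefficients. Expanding the determinant yields x^10 - 18x^9 + 134x^8 - 536x^7 + 1254x^6 - 1752x^5 + 1431x^4 - 638x^3 + 134x^2 - 10x. Since p(0) = det(-L) = 0, x divides p(x). By the matrix-tree theorem the graph has (1/10) * product of the nonzero eigenvalues = 1 spanning tree. There is one zero in the spectrum, matching the 1 component.

x^10 - 18x^9 + 134x^8 - 536x^7 + 1254x^6 - 1752x^5 + 1431x^4 - 638x^3 + 134x^2 - 10x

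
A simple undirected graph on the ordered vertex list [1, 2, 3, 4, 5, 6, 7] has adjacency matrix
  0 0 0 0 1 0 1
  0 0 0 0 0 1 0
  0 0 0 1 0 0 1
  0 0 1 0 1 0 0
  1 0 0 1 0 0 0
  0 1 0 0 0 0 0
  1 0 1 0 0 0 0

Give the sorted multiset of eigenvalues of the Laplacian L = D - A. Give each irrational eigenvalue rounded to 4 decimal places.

[0, 0, 1.3820, 1.3820, 2, 3.6180, 3.6180]

With the vertex order [1, 2, 3, 4, 5, 6, 7], the degrees are [2, 1, 2, 2, 2, 1, 2], giving D = diag(2, 1, 2, 2, 2, 1, 2) and L = D - A. Since every row of L sums to 0, the all-ones vector is in the kernel and 0 is an eigenvalue. The 2 zero eigenvalues correspond to the 2 connected components.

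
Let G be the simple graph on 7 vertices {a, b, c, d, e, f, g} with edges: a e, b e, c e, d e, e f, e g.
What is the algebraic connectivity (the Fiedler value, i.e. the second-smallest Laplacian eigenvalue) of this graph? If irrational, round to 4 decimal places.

1

Reading degrees in the order [a, b, c, d, e, f, g] gives [1, 1, 1, 1, 6, 1, 1]; set D = diag(1, 1, 1, 1, 6, 1, 1) and form L = D - A. Computing the eigenvalues of L and sorting gives [0, 1, 1, 1, 1, 1, 7]. The Fiedler value lambda_2 = 1 is strictly positive, so the graph is connected. The largest eigenvalue, 7, is at most the vertex count 7.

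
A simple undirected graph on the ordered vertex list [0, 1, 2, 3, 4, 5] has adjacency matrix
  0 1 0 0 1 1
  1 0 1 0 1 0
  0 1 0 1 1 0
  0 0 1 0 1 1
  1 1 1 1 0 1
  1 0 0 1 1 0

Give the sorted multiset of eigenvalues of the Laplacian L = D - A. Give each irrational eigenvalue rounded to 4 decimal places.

Each diagonal entry of L is the vertex degree and each off-diagonal entry is -1 where an edge is present, 0 otherwise; in the order [0, 1, 2, 3, 4, 5] the diagonal is [3, 3, 3, 3, 5, 3]. Since every row of L sums to 0, the all-ones vector is in the kernel and 0 is an eigenvalue. The single zero eigenvalue shows the graph is connected. By the matrix-tree theorem the graph has (1/6) * product of the nonzero eigenvalues = 121 spanning trees. There is one zero in the spectrum, matching the 1 component.

[0, 2.3820, 2.3820, 4.6180, 4.6180, 6]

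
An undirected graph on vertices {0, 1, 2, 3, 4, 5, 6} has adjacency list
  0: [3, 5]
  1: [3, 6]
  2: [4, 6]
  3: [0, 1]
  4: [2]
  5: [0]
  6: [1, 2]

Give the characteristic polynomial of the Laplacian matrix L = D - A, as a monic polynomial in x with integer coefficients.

Each diagonal entry of L is the vertex degree and each off-diagonal entry is -1 where an edge is present, 0 otherwise; in the order [0, 1, 2, 3, 4, 5, 6] the diagonal is [2, 2, 2, 2, 1, 1, 2]. L has integer entries, so p(x) = det(xI - L) has integer coefficients. Expanding the determinant yields x^7 - 12x^6 + 55x^5 - 120x^4 + 126x^3 - 56x^2 + 7x. Since p(0) = det(-L) = 0, x divides p(x). The largest eigenvalue, 3.8019, is at most the vertex count 7.

x^7 - 12x^6 + 55x^5 - 120x^4 + 126x^3 - 56x^2 + 7x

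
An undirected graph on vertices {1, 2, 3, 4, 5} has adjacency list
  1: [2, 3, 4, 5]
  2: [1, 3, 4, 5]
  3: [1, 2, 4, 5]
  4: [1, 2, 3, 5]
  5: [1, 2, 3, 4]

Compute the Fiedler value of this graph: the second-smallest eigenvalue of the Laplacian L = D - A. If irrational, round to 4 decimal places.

5

Reading degrees in the order [1, 2, 3, 4, 5] gives [4, 4, 4, 4, 4]; set D = diag(4, 4, 4, 4, 4) and form L = D - A. The smallest Laplacian eigenvalue is always 0. The next one, lambda_2 = 5, measures how hard the graph is to disconnect: larger values mean better connectivity. The largest eigenvalue, 5, is at most the vertex count 5.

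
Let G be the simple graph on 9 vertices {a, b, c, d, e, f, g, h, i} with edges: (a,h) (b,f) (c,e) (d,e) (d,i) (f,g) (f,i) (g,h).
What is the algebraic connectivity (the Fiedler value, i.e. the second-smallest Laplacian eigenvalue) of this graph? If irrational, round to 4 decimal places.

0.1506

With the vertex order [a, b, c, d, e, f, g, h, i], the degrees are [1, 1, 1, 2, 2, 3, 2, 2, 2], giving D = diag(1, 1, 1, 2, 2, 3, 2, 2, 2) and L = D - A. The smallest Laplacian eigenvalue is always 0. The next one, lambda_2 = 0.1506, measures how hard the graph is to disconnect: larger values mean better connectivity.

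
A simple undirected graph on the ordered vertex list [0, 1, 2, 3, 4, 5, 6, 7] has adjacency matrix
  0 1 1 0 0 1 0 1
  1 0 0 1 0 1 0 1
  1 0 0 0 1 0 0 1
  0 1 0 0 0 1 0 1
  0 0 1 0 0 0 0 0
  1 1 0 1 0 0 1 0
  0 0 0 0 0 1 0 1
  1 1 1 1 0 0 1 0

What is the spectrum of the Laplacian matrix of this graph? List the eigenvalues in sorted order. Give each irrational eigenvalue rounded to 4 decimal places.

[0, 0.6700, 2.0267, 2.7166, 3.8231, 4.6995, 5.4883, 6.5758]

With the vertex order [0, 1, 2, 3, 4, 5, 6, 7], the degrees are [4, 4, 3, 3, 1, 4, 2, 5], giving D = diag(4, 4, 3, 3, 1, 4, 2, 5) and L = D - A. Diagonalising L (or applying a numerical eigensolver to the 8x8 matrix) gives the spectrum above.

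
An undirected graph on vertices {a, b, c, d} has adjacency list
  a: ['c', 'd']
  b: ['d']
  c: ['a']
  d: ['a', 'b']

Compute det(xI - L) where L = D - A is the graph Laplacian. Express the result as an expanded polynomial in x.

Reading degrees in the order [a, b, c, d] gives [2, 1, 1, 2]; set D = diag(2, 1, 1, 2) and form L = D - A. Computing det(xI - L) by cofactor expansion (or equivalently via sum-over-permutations) gives x^4 - 6x^3 + 10x^2 - 4x. Since p(0) = det(-L) = 0, x divides p(x). The eigenvalues sum to 6, which equals trace(L) = 2|E|. By the matrix-tree theorem the graph has (1/4) * product of the nonzero eigenvalues = 1 spanning tree.

x^4 - 6x^3 + 10x^2 - 4x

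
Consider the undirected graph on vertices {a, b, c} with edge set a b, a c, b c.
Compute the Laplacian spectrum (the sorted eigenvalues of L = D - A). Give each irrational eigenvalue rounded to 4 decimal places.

[0, 3, 3]

Reading degrees in the order [a, b, c] gives [2, 2, 2]; set D = diag(2, 2, 2) and form L = D - A. Diagonalising L (or applying a numerical eigensolver to the 3x3 matrix) gives the spectrum above. The single zero eigenvalue shows the graph is connected. There is one zero in the spectrum, matching the 1 component.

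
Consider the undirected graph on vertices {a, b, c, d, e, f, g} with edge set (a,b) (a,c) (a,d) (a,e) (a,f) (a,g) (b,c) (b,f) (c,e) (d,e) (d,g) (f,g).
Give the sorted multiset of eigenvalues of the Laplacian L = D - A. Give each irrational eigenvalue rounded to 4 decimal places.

With the vertex order [a, b, c, d, e, f, g], the degrees are [6, 3, 3, 3, 3, 3, 3], giving D = diag(6, 3, 3, 3, 3, 3, 3) and L = D - A. The multiplicity of 0 as a Laplacian eigenvalue equals the number of connected components. The single zero eigenvalue shows the graph is connected.

[0, 2, 2, 4, 4, 5, 7]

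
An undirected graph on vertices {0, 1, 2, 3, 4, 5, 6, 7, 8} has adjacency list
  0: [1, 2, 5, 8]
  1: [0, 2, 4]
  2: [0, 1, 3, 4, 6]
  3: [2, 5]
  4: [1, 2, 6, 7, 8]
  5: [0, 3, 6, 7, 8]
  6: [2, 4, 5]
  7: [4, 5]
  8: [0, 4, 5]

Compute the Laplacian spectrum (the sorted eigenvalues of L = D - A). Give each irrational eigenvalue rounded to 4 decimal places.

[0, 1.7371, 1.8942, 2.5676, 2.7553, 4.2685, 5.2739, 6.7065, 6.7971]

With the vertex order [0, 1, 2, 3, 4, 5, 6, 7, 8], the degrees are [4, 3, 5, 2, 5, 5, 3, 2, 3], giving D = diag(4, 3, 5, 2, 5, 5, 3, 2, 3) and L = D - A. Since every row of L sums to 0, the all-ones vector is in the kernel and 0 is an eigenvalue. The single zero eigenvalue shows the graph is connected. The largest eigenvalue, 6.7971, is at most the vertex count 9.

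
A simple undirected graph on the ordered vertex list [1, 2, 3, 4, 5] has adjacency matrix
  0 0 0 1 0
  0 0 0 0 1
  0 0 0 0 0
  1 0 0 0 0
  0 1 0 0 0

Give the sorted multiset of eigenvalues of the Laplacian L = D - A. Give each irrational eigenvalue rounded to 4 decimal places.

[0, 0, 0, 2, 2]

Reading degrees in the order [1, 2, 3, 4, 5] gives [1, 1, 0, 1, 1]; set D = diag(1, 1, 0, 1, 1) and form L = D - A. L is symmetric positive semidefinite, so every eigenvalue is real and nonnegative. The 3 zero eigenvalues correspond to the 3 connected components. The largest eigenvalue, 2, is at most the vertex count 5.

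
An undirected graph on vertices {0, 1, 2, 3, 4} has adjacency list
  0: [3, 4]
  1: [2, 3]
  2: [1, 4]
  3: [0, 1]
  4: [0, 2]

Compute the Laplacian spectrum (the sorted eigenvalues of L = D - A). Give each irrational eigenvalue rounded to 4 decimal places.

With the vertex order [0, 1, 2, 3, 4], the degrees are [2, 2, 2, 2, 2], giving D = diag(2, 2, 2, 2, 2) and L = D - A. Since every row of L sums to 0, the all-ones vector is in the kernel and 0 is an eigenvalue. The single zero eigenvalue shows the graph is connected. The largest eigenvalue, 3.6180, is at most the vertex count 5.

[0, 1.3820, 1.3820, 3.6180, 3.6180]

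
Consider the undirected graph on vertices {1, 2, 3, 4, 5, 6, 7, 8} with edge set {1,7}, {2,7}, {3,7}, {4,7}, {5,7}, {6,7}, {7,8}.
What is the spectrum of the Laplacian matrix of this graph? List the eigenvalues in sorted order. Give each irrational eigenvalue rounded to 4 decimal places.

[0, 1, 1, 1, 1, 1, 1, 8]

With the vertex order [1, 2, 3, 4, 5, 6, 7, 8], the degrees are [1, 1, 1, 1, 1, 1, 7, 1], giving D = diag(1, 1, 1, 1, 1, 1, 7, 1) and L = D - A. L is symmetric positive semidefinite, so every eigenvalue is real and nonnegative. The single zero eigenvalue shows the graph is connected.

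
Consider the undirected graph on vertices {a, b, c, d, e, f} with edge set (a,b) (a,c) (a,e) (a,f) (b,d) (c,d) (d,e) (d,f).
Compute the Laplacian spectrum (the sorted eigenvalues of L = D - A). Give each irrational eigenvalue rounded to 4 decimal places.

Each diagonal entry of L is the vertex degree and each off-diagonal entry is -1 where an edge is present, 0 otherwise; in the order [a, b, c, d, e, f] the diagonal is [4, 2, 2, 4, 2, 2]. L is symmetric positive semidefinite, so every eigenvalue is real and nonnegative. The single zero eigenvalue shows the graph is connected. The largest eigenvalue, 6, is at most the vertex count 6. By the matrix-tree theorem the graph has (1/6) * product of the nonzero eigenvalues = 32 spanning trees.

[0, 2, 2, 2, 4, 6]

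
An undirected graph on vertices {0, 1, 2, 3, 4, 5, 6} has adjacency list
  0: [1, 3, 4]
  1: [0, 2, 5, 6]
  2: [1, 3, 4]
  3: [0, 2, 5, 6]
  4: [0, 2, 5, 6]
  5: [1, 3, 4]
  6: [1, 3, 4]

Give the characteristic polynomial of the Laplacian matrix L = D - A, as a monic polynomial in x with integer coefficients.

x^7 - 24x^6 + 234x^5 - 1192x^4 + 3357x^3 - 4968x^2 + 3024x

Each diagonal entry of L is the vertex degree and each off-diagonal entry is -1 where an edge is present, 0 otherwise; in the order [0, 1, 2, 3, 4, 5, 6] the diagonal is [3, 4, 3, 4, 4, 3, 3]. L has integer entries, so p(x) = det(xI - L) has integer coefficients. Expanding the determinant yields x^7 - 24x^6 + 234x^5 - 1192x^4 + 3357x^3 - 4968x^2 + 3024x. Since p(0) = det(-L) = 0, x divides p(x). There is one zero in the spectrum, matching the 1 component.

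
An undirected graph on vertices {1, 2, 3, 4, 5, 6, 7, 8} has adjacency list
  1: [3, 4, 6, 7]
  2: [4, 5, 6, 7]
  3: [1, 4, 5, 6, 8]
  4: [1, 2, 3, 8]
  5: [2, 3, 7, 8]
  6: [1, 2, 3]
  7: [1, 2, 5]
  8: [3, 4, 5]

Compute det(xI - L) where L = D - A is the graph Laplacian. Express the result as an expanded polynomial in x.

Reading degrees in the order [1, 2, 3, 4, 5, 6, 7, 8] gives [4, 4, 5, 4, 4, 3, 3, 3]; set D = diag(4, 4, 5, 4, 4, 3, 3, 3) and form L = D - A. Computing det(xI - L) by cofactor expansion (or equivalently via sum-over-permutations) gives x^8 - 30x^7 + 377x^6 - 2570x^5 + 10255x^4 - 23934x^3 + 30234x^2 - 15944x. The constant term is 0 because L is singular (the all-ones vector lies in its kernel). The largest eigenvalue, 6.6745, is at most the vertex count 8.

x^8 - 30x^7 + 377x^6 - 2570x^5 + 10255x^4 - 23934x^3 + 30234x^2 - 15944x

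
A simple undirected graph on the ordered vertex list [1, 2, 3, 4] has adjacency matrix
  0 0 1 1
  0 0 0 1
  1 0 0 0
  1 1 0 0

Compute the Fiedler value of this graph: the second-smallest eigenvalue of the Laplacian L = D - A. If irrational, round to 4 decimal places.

0.5858

Reading degrees in the order [1, 2, 3, 4] gives [2, 1, 1, 2]; set D = diag(2, 1, 1, 2) and form L = D - A. Computing the eigenvalues of L and sorting gives [0, 0.5858, 2, 3.4142]. The Fiedler value lambda_2 = 0.5858 is strictly positive, so the graph is connected. The eigenvalues sum to 6, which equals trace(L) = 2|E|.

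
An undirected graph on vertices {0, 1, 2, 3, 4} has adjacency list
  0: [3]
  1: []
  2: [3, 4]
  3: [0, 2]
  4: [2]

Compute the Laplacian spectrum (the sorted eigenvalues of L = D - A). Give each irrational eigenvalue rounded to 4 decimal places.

[0, 0, 0.5858, 2, 3.4142]

Reading degrees in the order [0, 1, 2, 3, 4] gives [1, 0, 2, 2, 1]; set D = diag(1, 0, 2, 2, 1) and form L = D - A. The multiplicity of 0 as a Laplacian eigenvalue equals the number of connected components. The 2 zero eigenvalues correspond to the 2 connected components. The largest eigenvalue, 3.4142, is at most the vertex count 5.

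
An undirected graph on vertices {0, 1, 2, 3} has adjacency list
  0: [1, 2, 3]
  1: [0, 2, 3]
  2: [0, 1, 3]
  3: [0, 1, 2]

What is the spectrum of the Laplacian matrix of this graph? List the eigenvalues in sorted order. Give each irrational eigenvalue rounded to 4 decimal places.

[0, 4, 4, 4]

With the vertex order [0, 1, 2, 3], the degrees are [3, 3, 3, 3], giving D = diag(3, 3, 3, 3) and L = D - A. L is symmetric positive semidefinite, so every eigenvalue is real and nonnegative.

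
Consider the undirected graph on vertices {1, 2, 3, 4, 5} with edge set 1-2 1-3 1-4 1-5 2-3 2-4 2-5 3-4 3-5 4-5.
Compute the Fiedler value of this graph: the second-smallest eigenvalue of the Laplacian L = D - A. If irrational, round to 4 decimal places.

5

Reading degrees in the order [1, 2, 3, 4, 5] gives [4, 4, 4, 4, 4]; set D = diag(4, 4, 4, 4, 4) and form L = D - A. The smallest Laplacian eigenvalue is always 0. The next one, lambda_2 = 5, measures how hard the graph is to disconnect: larger values mean better connectivity. The largest eigenvalue, 5, is at most the vertex count 5.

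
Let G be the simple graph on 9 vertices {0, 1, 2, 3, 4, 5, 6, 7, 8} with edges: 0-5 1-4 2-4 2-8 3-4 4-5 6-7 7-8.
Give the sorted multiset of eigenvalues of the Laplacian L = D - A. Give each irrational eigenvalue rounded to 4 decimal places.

[0, 0.1774, 0.5242, 1, 1, 2.1609, 2.4961, 3.4670, 5.1743]

Each diagonal entry of L is the vertex degree and each off-diagonal entry is -1 where an edge is present, 0 otherwise; in the order [0, 1, 2, 3, 4, 5, 6, 7, 8] the diagonal is [1, 1, 2, 1, 4, 2, 1, 2, 2]. The multiplicity of 0 as a Laplacian eigenvalue equals the number of connected components. The single zero eigenvalue shows the graph is connected.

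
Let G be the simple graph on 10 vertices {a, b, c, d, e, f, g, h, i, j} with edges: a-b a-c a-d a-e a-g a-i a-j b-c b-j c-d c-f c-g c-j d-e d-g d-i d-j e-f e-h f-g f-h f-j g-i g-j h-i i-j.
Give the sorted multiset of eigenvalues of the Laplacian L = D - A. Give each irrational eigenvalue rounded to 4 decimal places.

Each diagonal entry of L is the vertex degree and each off-diagonal entry is -1 where an edge is present, 0 otherwise; in the order [a, b, c, d, e, f, g, h, i, j] the diagonal is [7, 3, 6, 6, 4, 5, 6, 3, 5, 7]. Since every row of L sums to 0, the all-ones vector is in the kernel and 0 is an eigenvalue. The single zero eigenvalue shows the graph is connected. The eigenvalues sum to 52, which equals trace(L) = 2|E|. There is one zero in the spectrum, matching the 1 component.

[0, 2.0978, 3.4240, 4.0851, 4.6373, 6.3840, 7.2825, 7.5541, 8.0212, 8.5141]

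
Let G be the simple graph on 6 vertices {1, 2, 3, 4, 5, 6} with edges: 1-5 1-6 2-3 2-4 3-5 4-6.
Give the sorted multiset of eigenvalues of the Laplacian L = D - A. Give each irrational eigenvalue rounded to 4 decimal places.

Each diagonal entry of L is the vertex degree and each off-diagonal entry is -1 where an edge is present, 0 otherwise; in the order [1, 2, 3, 4, 5, 6] the diagonal is [2, 2, 2, 2, 2, 2]. The multiplicity of 0 as a Laplacian eigenvalue equals the number of connected components. The largest eigenvalue, 4, is at most the vertex count 6. By the matrix-tree theorem the graph has (1/6) * product of the nonzero eigenvalues = 6 spanning trees.

[0, 1, 1, 3, 3, 4]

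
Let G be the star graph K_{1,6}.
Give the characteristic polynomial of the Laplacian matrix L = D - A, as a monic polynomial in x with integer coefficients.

x^7 - 12x^6 + 45x^5 - 80x^4 + 75x^3 - 36x^2 + 7x

The graph has 7 vertices and degree multiset [6, 1, 1, 1, 1, 1, 1]; D is the diagonal matrix of degrees and L = D - A. L has integer entries, so p(x) = det(xI - L) has integer coefficients. Expanding the determinant yields x^7 - 12x^6 + 45x^5 - 80x^4 + 75x^3 - 36x^2 + 7x. The constant term is 0 because L is singular (the all-ones vector lies in its kernel). There is one zero in the spectrum, matching the 1 component.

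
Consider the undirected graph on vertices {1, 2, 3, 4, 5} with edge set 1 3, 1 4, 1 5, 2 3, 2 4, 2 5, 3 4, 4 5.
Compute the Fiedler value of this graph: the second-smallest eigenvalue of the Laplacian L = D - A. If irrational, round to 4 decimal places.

3

Each diagonal entry of L is the vertex degree and each off-diagonal entry is -1 where an edge is present, 0 otherwise; in the order [1, 2, 3, 4, 5] the diagonal is [3, 3, 3, 4, 3]. The sorted Laplacian eigenvalues are [0, 3, 3, 5, 5]; the algebraic connectivity is the second entry, 3. The eigenvalues sum to 16, which equals trace(L) = 2|E|.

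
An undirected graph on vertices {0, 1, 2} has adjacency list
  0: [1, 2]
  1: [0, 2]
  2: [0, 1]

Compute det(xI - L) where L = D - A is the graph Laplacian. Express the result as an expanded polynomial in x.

x^3 - 6x^2 + 9x

With the vertex order [0, 1, 2], the degrees are [2, 2, 2], giving D = diag(2, 2, 2) and L = D - A. Computing det(xI - L) by cofactor expansion (or equivalently via sum-over-permutations) gives x^3 - 6x^2 + 9x. Since p(0) = det(-L) = 0, x divides p(x). The largest eigenvalue, 3, is at most the vertex count 3.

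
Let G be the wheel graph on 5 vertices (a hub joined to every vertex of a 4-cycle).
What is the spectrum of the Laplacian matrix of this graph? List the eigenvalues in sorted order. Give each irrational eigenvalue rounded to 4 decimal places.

The graph has 5 vertices and degree multiset [4, 3, 3, 3, 3]; D is the diagonal matrix of degrees and L = D - A. Since every row of L sums to 0, the all-ones vector is in the kernel and 0 is an eigenvalue. The single zero eigenvalue shows the graph is connected. The largest eigenvalue, 5, is at most the vertex count 5. The eigenvalues sum to 16, which equals trace(L) = 2|E|.

[0, 3, 3, 5, 5]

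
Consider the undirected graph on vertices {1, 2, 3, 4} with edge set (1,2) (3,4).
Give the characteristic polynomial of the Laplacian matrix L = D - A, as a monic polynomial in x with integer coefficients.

x^4 - 4x^3 + 4x^2

Each diagonal entry of L is the vertex degree and each off-diagonal entry is -1 where an edge is present, 0 otherwise; in the order [1, 2, 3, 4] the diagonal is [1, 1, 1, 1]. Computing det(xI - L) by cofactor expansion (or equivalently via sum-over-permutations) gives x^4 - 4x^3 + 4x^2. The constant term is 0 because L is singular (the all-ones vector lies in its kernel). The eigenvalues sum to 4, which equals trace(L) = 2|E|.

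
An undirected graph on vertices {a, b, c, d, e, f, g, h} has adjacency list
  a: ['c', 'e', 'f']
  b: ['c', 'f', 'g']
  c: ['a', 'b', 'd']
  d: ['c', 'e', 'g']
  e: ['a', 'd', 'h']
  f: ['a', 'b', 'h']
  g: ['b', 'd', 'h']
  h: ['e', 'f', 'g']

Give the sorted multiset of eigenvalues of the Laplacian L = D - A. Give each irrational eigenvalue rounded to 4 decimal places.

Each diagonal entry of L is the vertex degree and each off-diagonal entry is -1 where an edge is present, 0 otherwise; in the order [a, b, c, d, e, f, g, h] the diagonal is [3, 3, 3, 3, 3, 3, 3, 3]. Since every row of L sums to 0, the all-ones vector is in the kernel and 0 is an eigenvalue. The single zero eigenvalue shows the graph is connected.

[0, 2, 2, 2, 4, 4, 4, 6]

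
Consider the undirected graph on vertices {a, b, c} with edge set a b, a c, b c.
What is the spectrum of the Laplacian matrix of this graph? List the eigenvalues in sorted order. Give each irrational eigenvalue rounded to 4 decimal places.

[0, 3, 3]

With the vertex order [a, b, c], the degrees are [2, 2, 2], giving D = diag(2, 2, 2) and L = D - A. L is symmetric positive semidefinite, so every eigenvalue is real and nonnegative. The single zero eigenvalue shows the graph is connected. The largest eigenvalue, 3, is at most the vertex count 3. The eigenvalues sum to 6, which equals trace(L) = 2|E|.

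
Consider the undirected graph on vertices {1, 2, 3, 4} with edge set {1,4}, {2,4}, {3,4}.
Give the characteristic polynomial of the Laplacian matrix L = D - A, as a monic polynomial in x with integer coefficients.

With the vertex order [1, 2, 3, 4], the degrees are [1, 1, 1, 3], giving D = diag(1, 1, 1, 3) and L = D - A. L has integer entries, so p(x) = det(xI - L) has integer coefficients. Expanding the determinant yields x^4 - 6x^3 + 9x^2 - 4x. Since p(0) = det(-L) = 0, x divides p(x). There is one zero in the spectrum, matching the 1 component.

x^4 - 6x^3 + 9x^2 - 4x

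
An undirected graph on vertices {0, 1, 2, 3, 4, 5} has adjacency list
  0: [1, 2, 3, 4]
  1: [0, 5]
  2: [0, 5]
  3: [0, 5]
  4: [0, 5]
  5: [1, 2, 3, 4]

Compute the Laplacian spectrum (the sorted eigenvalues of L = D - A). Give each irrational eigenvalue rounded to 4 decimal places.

With the vertex order [0, 1, 2, 3, 4, 5], the degrees are [4, 2, 2, 2, 2, 4], giving D = diag(4, 2, 2, 2, 2, 4) and L = D - A. Since every row of L sums to 0, the all-ones vector is in the kernel and 0 is an eigenvalue. The eigenvalues sum to 16, which equals trace(L) = 2|E|. By the matrix-tree theorem the graph has (1/6) * product of the nonzero eigenvalues = 32 spanning trees.

[0, 2, 2, 2, 4, 6]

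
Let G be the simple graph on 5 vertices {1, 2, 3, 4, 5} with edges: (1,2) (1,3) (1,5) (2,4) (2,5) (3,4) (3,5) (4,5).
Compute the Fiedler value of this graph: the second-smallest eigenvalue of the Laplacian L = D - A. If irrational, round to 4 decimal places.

3

Reading degrees in the order [1, 2, 3, 4, 5] gives [3, 3, 3, 3, 4]; set D = diag(3, 3, 3, 3, 4) and form L = D - A. The smallest Laplacian eigenvalue is always 0. The next one, lambda_2 = 3, measures how hard the graph is to disconnect: larger values mean better connectivity. The largest eigenvalue, 5, is at most the vertex count 5. By the matrix-tree theorem the graph has (1/5) * product of the nonzero eigenvalues = 45 spanning trees.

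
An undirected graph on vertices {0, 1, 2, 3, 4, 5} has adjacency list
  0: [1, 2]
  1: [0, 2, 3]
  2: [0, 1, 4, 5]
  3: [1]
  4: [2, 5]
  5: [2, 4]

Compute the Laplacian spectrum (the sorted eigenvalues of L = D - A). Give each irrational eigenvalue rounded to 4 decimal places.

[0, 0.6314, 1.4738, 3, 3.7877, 5.1071]

Reading degrees in the order [0, 1, 2, 3, 4, 5] gives [2, 3, 4, 1, 2, 2]; set D = diag(2, 3, 4, 1, 2, 2) and form L = D - A. Diagonalising L (or applying a numerical eigensolver to the 6x6 matrix) gives the spectrum above.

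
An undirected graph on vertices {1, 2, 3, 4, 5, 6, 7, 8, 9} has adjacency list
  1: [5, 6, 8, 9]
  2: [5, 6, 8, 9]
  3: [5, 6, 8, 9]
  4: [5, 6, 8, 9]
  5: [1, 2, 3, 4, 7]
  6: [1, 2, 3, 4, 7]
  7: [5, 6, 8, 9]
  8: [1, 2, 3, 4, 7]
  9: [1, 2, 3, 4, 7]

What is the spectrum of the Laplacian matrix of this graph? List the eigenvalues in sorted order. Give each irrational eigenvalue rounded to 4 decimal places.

With the vertex order [1, 2, 3, 4, 5, 6, 7, 8, 9], the degrees are [4, 4, 4, 4, 5, 5, 4, 5, 5], giving D = diag(4, 4, 4, 4, 5, 5, 4, 5, 5) and L = D - A. L is symmetric positive semidefinite, so every eigenvalue is real and nonnegative. The eigenvalues sum to 40, which equals trace(L) = 2|E|.

[0, 4, 4, 4, 4, 5, 5, 5, 9]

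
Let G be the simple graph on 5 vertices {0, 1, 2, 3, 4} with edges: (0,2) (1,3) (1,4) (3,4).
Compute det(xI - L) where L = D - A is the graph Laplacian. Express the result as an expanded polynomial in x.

x^5 - 8x^4 + 21x^3 - 18x^2

Reading degrees in the order [0, 1, 2, 3, 4] gives [1, 2, 1, 2, 2]; set D = diag(1, 2, 1, 2, 2) and form L = D - A. L has integer entries, so p(x) = det(xI - L) has integer coefficients. Expanding the determinant yields x^5 - 8x^4 + 21x^3 - 18x^2. The constant term is 0 because L is singular (the all-ones vector lies in its kernel). There are 2 zeros in the spectrum, matching the 2 components.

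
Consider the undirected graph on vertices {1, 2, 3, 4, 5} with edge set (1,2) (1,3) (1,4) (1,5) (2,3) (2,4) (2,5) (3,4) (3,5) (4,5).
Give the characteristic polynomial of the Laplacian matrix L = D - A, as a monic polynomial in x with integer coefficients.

With the vertex order [1, 2, 3, 4, 5], the degrees are [4, 4, 4, 4, 4], giving D = diag(4, 4, 4, 4, 4) and L = D - A. The eigenvalues of L are [0, 5, 5, 5, 5]; the characteristic polynomial is the product of (x - lambda_i), which multiplies out to x^5 - 20x^4 + 150x^3 - 500x^2 + 625x. The constant term is 0 because L is singular (the all-ones vector lies in its kernel). By the matrix-tree theorem the graph has (1/5) * product of the nonzero eigenvalues = 125 spanning trees. The largest eigenvalue, 5, is at most the vertex count 5.

x^5 - 20x^4 + 150x^3 - 500x^2 + 625x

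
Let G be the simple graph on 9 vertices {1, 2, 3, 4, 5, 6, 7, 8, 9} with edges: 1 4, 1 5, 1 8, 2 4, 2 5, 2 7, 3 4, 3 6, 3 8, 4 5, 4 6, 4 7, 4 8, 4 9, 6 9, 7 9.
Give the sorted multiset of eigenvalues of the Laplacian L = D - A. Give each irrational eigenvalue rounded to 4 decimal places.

Each diagonal entry of L is the vertex degree and each off-diagonal entry is -1 where an edge is present, 0 otherwise; in the order [1, 2, 3, 4, 5, 6, 7, 8, 9] the diagonal is [3, 3, 3, 8, 3, 3, 3, 3, 3]. L is symmetric positive semidefinite, so every eigenvalue is real and nonnegative. The single zero eigenvalue shows the graph is connected. The largest eigenvalue, 9, is at most the vertex count 9.

[0, 1.5858, 1.5858, 3, 3, 4.4142, 4.4142, 5, 9]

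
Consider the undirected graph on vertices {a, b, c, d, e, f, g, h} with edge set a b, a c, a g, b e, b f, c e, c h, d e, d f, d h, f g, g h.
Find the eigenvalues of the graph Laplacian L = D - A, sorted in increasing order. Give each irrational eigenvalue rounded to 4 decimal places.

Reading degrees in the order [a, b, c, d, e, f, g, h] gives [3, 3, 3, 3, 3, 3, 3, 3]; set D = diag(3, 3, 3, 3, 3, 3, 3, 3) and form L = D - A. Diagonalising L (or applying a numerical eigensolver to the 8x8 matrix) gives the spectrum above.

[0, 2, 2, 2, 4, 4, 4, 6]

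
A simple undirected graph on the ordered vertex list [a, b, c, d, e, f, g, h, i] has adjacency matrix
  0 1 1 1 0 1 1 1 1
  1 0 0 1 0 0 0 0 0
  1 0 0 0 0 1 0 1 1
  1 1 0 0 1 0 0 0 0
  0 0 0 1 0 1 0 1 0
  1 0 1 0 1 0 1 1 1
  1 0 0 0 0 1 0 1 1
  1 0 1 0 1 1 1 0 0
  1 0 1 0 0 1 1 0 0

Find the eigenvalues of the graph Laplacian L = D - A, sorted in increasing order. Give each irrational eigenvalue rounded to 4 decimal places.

With the vertex order [a, b, c, d, e, f, g, h, i], the degrees are [7, 2, 4, 3, 3, 6, 4, 5, 4], giving D = diag(7, 2, 4, 3, 3, 6, 4, 5, 4) and L = D - A. L is symmetric positive semidefinite, so every eigenvalue is real and nonnegative. By the matrix-tree theorem the graph has (1/9) * product of the nonzero eigenvalues = 9960 spanning trees.

[0, 1.3692, 2.4021, 3.9349, 4, 4.7246, 6.4607, 6.9729, 8.1357]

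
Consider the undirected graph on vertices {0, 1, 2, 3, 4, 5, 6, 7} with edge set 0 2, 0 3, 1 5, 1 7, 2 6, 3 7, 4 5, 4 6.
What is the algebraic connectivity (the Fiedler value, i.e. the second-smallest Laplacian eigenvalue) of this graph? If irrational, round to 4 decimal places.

Reading degrees in the order [0, 1, 2, 3, 4, 5, 6, 7] gives [2, 2, 2, 2, 2, 2, 2, 2]; set D = diag(2, 2, 2, 2, 2, 2, 2, 2) and form L = D - A. The sorted Laplacian eigenvalues are [0, 0.5858, 0.5858, 2, 2, 3.4142, 3.4142, 4]; the algebraic connectivity is the second entry, 0.5858. The largest eigenvalue, 4, is at most the vertex count 8.

0.5858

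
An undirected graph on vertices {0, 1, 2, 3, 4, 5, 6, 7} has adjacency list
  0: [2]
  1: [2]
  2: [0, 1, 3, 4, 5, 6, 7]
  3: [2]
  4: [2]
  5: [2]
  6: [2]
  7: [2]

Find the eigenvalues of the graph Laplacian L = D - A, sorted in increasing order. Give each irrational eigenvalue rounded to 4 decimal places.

[0, 1, 1, 1, 1, 1, 1, 8]

With the vertex order [0, 1, 2, 3, 4, 5, 6, 7], the degrees are [1, 1, 7, 1, 1, 1, 1, 1], giving D = diag(1, 1, 7, 1, 1, 1, 1, 1) and L = D - A. L is symmetric positive semidefinite, so every eigenvalue is real and nonnegative. The single zero eigenvalue shows the graph is connected.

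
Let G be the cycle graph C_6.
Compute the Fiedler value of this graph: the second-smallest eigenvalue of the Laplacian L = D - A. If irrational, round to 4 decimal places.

1

The graph has 6 vertices and degree multiset [2, 2, 2, 2, 2, 2]; D is the diagonal matrix of degrees and L = D - A. The smallest Laplacian eigenvalue is always 0. The next one, lambda_2 = 1, measures how hard the graph is to disconnect: larger values mean better connectivity.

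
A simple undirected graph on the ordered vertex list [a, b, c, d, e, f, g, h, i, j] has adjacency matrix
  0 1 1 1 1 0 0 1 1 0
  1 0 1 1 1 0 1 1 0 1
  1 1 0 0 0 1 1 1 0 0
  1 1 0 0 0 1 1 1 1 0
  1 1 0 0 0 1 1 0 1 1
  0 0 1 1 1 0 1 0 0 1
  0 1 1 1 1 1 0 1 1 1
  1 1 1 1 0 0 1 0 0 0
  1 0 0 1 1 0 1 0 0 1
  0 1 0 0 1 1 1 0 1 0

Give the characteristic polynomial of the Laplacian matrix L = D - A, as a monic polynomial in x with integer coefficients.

x^10 - 58x^9 + 1480x^8 - 21802x^7 + 204273x^6 - 1262008x^5 + 5139112x^4 - 13295488x^3 + 19819343x^2 - 12962300x

Reading degrees in the order [a, b, c, d, e, f, g, h, i, j] gives [6, 7, 5, 6, 6, 5, 8, 5, 5, 5]; set D = diag(6, 7, 5, 6, 6, 5, 8, 5, 5, 5) and form L = D - A. Computing det(xI - L) by cofactor expansion (or equivalently via sum-over-permutations) gives x^10 - 58x^9 + 1480x^8 - 21802x^7 + 204273x^6 - 1262008x^5 + 5139112x^4 - 13295488x^3 + 19819343x^2 - 12962300x. The coefficient of x^9 equals -trace(L) = -58, matching the sum of degrees. By the matrix-tree theorem the graph has (1/10) * product of the nonzero eigenvalues = 1296230 spanning trees.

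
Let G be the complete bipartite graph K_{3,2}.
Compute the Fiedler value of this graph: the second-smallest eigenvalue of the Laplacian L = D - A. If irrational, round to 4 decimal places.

2

The graph has 5 vertices and degree multiset [3, 3, 2, 2, 2]; D is the diagonal matrix of degrees and L = D - A. The smallest Laplacian eigenvalue is always 0. The next one, lambda_2 = 2, measures how hard the graph is to disconnect: larger values mean better connectivity. The largest eigenvalue, 5, is at most the vertex count 5. The eigenvalues sum to 12, which equals trace(L) = 2|E|.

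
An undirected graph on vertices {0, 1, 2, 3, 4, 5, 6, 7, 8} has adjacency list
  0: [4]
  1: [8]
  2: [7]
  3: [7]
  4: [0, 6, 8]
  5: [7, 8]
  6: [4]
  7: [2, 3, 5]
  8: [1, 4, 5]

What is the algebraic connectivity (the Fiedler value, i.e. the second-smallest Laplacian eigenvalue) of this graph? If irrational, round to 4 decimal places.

0.1830

Reading degrees in the order [0, 1, 2, 3, 4, 5, 6, 7, 8] gives [1, 1, 1, 1, 3, 2, 1, 3, 3]; set D = diag(1, 1, 1, 1, 3, 2, 1, 3, 3) and form L = D - A. The sorted Laplacian eigenvalues are [0, 0.1830, 0.5723, 1, 1, 1.5095, 3, 4.0444, 4.6907]; the algebraic connectivity is the second entry, 0.1830. The largest eigenvalue, 4.6907, is at most the vertex count 9.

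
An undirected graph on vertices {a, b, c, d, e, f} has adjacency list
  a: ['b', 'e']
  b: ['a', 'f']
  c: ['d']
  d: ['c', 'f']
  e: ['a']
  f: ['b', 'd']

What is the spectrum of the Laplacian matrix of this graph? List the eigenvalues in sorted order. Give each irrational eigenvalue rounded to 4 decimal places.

With the vertex order [a, b, c, d, e, f], the degrees are [2, 2, 1, 2, 1, 2], giving D = diag(2, 2, 1, 2, 1, 2) and L = D - A. L is symmetric positive semidefinite, so every eigenvalue is real and nonnegative.

[0, 0.2679, 1, 2, 3, 3.7321]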